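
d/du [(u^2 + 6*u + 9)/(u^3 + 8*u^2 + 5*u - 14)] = (-u^4 - 12*u^3 - 70*u^2 - 172*u - 129)/(u^6 + 16*u^5 + 74*u^4 + 52*u^3 - 199*u^2 - 140*u + 196)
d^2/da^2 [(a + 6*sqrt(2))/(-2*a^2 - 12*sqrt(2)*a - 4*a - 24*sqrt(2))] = -1/(a^3 + 6*a^2 + 12*a + 8)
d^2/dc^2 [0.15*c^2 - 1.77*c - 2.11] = 0.300000000000000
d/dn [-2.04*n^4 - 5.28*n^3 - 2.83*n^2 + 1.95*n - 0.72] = -8.16*n^3 - 15.84*n^2 - 5.66*n + 1.95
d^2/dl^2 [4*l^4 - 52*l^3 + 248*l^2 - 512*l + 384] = 48*l^2 - 312*l + 496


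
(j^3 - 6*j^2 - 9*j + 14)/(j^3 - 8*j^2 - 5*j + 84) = (j^2 + j - 2)/(j^2 - j - 12)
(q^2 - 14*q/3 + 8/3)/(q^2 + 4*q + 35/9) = 3*(3*q^2 - 14*q + 8)/(9*q^2 + 36*q + 35)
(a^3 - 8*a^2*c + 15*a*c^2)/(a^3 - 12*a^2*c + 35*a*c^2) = (a - 3*c)/(a - 7*c)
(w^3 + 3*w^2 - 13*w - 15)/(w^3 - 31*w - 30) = (w - 3)/(w - 6)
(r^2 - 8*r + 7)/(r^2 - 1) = (r - 7)/(r + 1)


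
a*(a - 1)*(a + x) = a^3 + a^2*x - a^2 - a*x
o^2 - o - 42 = (o - 7)*(o + 6)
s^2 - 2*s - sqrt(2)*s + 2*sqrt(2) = (s - 2)*(s - sqrt(2))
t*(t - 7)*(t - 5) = t^3 - 12*t^2 + 35*t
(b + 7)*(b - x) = b^2 - b*x + 7*b - 7*x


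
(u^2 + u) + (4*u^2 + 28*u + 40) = 5*u^2 + 29*u + 40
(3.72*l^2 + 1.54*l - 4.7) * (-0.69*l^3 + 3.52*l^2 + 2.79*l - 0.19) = -2.5668*l^5 + 12.0318*l^4 + 19.0426*l^3 - 12.9542*l^2 - 13.4056*l + 0.893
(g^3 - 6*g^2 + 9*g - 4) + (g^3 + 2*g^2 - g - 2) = 2*g^3 - 4*g^2 + 8*g - 6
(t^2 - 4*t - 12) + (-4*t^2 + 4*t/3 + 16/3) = -3*t^2 - 8*t/3 - 20/3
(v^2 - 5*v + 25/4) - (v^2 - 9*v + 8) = 4*v - 7/4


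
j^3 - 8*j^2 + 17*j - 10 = (j - 5)*(j - 2)*(j - 1)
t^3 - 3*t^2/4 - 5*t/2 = t*(t - 2)*(t + 5/4)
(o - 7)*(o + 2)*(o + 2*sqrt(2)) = o^3 - 5*o^2 + 2*sqrt(2)*o^2 - 10*sqrt(2)*o - 14*o - 28*sqrt(2)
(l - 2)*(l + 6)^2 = l^3 + 10*l^2 + 12*l - 72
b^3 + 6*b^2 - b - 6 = (b - 1)*(b + 1)*(b + 6)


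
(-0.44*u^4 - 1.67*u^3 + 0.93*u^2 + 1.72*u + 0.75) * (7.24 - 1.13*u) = 0.4972*u^5 - 1.2985*u^4 - 13.1417*u^3 + 4.7896*u^2 + 11.6053*u + 5.43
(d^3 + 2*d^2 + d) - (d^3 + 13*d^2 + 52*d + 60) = -11*d^2 - 51*d - 60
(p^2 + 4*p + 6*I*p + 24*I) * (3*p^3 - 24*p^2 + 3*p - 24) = 3*p^5 - 12*p^4 + 18*I*p^4 - 93*p^3 - 72*I*p^3 - 12*p^2 - 558*I*p^2 - 96*p - 72*I*p - 576*I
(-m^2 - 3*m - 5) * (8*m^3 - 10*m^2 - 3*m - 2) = -8*m^5 - 14*m^4 - 7*m^3 + 61*m^2 + 21*m + 10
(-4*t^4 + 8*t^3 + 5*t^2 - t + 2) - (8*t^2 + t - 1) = -4*t^4 + 8*t^3 - 3*t^2 - 2*t + 3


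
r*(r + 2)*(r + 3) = r^3 + 5*r^2 + 6*r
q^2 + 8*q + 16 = (q + 4)^2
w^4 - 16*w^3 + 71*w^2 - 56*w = w*(w - 8)*(w - 7)*(w - 1)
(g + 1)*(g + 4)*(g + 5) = g^3 + 10*g^2 + 29*g + 20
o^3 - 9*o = o*(o - 3)*(o + 3)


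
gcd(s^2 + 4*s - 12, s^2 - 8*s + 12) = s - 2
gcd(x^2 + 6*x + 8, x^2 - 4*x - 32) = x + 4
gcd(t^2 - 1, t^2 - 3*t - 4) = t + 1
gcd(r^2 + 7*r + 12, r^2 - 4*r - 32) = r + 4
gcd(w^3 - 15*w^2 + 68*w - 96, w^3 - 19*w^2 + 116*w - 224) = w^2 - 12*w + 32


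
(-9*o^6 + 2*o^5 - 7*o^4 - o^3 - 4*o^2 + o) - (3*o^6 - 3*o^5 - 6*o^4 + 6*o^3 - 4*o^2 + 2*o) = -12*o^6 + 5*o^5 - o^4 - 7*o^3 - o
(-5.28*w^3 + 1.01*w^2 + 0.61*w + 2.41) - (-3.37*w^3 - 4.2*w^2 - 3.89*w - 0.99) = -1.91*w^3 + 5.21*w^2 + 4.5*w + 3.4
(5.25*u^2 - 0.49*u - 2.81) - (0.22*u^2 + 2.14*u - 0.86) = 5.03*u^2 - 2.63*u - 1.95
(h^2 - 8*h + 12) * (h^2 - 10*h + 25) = h^4 - 18*h^3 + 117*h^2 - 320*h + 300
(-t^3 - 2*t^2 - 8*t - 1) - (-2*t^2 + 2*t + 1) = -t^3 - 10*t - 2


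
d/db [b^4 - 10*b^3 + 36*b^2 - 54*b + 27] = 4*b^3 - 30*b^2 + 72*b - 54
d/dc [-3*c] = -3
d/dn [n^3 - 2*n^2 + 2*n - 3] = 3*n^2 - 4*n + 2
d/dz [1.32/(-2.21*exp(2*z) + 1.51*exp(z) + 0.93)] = (5.8344*exp(z) - 1.9932)*exp(z)/(-2.21*exp(2*z) + 1.51*exp(z) + 0.93)^2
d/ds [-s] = -1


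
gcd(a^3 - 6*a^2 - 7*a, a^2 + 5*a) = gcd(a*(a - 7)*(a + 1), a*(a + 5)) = a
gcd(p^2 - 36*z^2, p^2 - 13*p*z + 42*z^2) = -p + 6*z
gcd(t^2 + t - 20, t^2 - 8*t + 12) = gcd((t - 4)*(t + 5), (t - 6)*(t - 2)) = 1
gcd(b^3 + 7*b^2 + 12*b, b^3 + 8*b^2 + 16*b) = b^2 + 4*b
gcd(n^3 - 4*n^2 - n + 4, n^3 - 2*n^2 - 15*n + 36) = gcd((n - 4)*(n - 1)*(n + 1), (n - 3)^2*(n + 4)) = 1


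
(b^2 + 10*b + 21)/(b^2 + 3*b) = (b + 7)/b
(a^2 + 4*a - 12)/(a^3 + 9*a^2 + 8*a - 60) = 1/(a + 5)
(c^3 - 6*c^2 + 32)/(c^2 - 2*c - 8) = c - 4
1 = 1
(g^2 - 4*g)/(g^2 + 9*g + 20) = g*(g - 4)/(g^2 + 9*g + 20)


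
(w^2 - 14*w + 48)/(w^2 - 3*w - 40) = (w - 6)/(w + 5)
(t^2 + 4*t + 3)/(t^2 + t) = (t + 3)/t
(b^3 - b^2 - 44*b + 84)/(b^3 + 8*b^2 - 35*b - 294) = (b - 2)/(b + 7)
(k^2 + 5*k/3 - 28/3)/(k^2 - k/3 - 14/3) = (k + 4)/(k + 2)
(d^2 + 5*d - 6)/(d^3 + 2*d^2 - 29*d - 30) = (d - 1)/(d^2 - 4*d - 5)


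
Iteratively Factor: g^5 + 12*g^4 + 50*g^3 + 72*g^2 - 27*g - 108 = (g + 3)*(g^4 + 9*g^3 + 23*g^2 + 3*g - 36) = (g - 1)*(g + 3)*(g^3 + 10*g^2 + 33*g + 36) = (g - 1)*(g + 3)*(g + 4)*(g^2 + 6*g + 9) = (g - 1)*(g + 3)^2*(g + 4)*(g + 3)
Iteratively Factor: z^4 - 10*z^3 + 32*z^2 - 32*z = (z - 2)*(z^3 - 8*z^2 + 16*z) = (z - 4)*(z - 2)*(z^2 - 4*z) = z*(z - 4)*(z - 2)*(z - 4)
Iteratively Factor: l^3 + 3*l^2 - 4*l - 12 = (l + 3)*(l^2 - 4) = (l + 2)*(l + 3)*(l - 2)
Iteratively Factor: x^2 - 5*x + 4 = (x - 1)*(x - 4)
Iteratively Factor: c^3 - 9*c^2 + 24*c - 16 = (c - 4)*(c^2 - 5*c + 4) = (c - 4)*(c - 1)*(c - 4)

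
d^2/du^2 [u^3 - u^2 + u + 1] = 6*u - 2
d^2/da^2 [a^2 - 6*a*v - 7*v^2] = 2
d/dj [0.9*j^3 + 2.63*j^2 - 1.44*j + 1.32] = 2.7*j^2 + 5.26*j - 1.44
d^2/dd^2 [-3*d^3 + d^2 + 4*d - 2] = 2 - 18*d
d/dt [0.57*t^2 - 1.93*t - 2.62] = 1.14*t - 1.93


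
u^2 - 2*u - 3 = (u - 3)*(u + 1)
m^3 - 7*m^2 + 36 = (m - 6)*(m - 3)*(m + 2)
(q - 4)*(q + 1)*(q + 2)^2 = q^4 + q^3 - 12*q^2 - 28*q - 16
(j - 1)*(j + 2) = j^2 + j - 2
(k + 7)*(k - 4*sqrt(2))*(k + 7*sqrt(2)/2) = k^3 - sqrt(2)*k^2/2 + 7*k^2 - 28*k - 7*sqrt(2)*k/2 - 196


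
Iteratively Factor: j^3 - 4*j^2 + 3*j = (j - 1)*(j^2 - 3*j) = (j - 3)*(j - 1)*(j)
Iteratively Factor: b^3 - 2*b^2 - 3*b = (b - 3)*(b^2 + b) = b*(b - 3)*(b + 1)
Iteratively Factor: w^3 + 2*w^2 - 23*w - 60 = (w + 4)*(w^2 - 2*w - 15) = (w - 5)*(w + 4)*(w + 3)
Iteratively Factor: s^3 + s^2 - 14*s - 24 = (s + 2)*(s^2 - s - 12) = (s + 2)*(s + 3)*(s - 4)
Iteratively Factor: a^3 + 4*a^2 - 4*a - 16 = (a + 4)*(a^2 - 4) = (a + 2)*(a + 4)*(a - 2)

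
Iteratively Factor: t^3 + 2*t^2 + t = (t + 1)*(t^2 + t) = (t + 1)^2*(t)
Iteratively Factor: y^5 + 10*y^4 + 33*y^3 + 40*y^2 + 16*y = (y + 4)*(y^4 + 6*y^3 + 9*y^2 + 4*y) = (y + 1)*(y + 4)*(y^3 + 5*y^2 + 4*y) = (y + 1)^2*(y + 4)*(y^2 + 4*y) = y*(y + 1)^2*(y + 4)*(y + 4)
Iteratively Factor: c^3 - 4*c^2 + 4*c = (c - 2)*(c^2 - 2*c) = (c - 2)^2*(c)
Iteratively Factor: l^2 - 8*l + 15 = (l - 3)*(l - 5)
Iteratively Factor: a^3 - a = (a - 1)*(a^2 + a) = a*(a - 1)*(a + 1)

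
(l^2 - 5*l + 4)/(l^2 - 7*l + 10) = (l^2 - 5*l + 4)/(l^2 - 7*l + 10)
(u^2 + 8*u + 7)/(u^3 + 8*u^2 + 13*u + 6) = (u + 7)/(u^2 + 7*u + 6)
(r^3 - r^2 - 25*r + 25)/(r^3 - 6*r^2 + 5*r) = (r + 5)/r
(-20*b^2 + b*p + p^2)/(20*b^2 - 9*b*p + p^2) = (5*b + p)/(-5*b + p)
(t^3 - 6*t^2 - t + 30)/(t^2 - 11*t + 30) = (t^2 - t - 6)/(t - 6)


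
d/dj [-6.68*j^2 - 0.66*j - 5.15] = -13.36*j - 0.66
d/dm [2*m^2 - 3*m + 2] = 4*m - 3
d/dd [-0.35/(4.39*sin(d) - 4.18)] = 1.5365*cos(d)/(4.39*sin(d) - 4.18)^2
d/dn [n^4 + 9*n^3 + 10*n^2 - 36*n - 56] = 4*n^3 + 27*n^2 + 20*n - 36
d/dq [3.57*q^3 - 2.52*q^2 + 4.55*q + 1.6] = 10.71*q^2 - 5.04*q + 4.55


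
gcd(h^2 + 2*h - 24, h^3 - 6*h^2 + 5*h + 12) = h - 4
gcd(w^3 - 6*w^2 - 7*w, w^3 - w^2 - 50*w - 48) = w + 1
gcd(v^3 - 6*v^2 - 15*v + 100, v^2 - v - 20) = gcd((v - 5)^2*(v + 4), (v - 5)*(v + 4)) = v^2 - v - 20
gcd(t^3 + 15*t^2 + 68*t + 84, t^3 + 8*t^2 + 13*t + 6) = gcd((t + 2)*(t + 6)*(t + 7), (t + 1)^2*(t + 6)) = t + 6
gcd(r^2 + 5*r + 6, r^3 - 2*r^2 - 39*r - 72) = r + 3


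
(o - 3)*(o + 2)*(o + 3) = o^3 + 2*o^2 - 9*o - 18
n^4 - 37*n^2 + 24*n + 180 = (n - 5)*(n - 3)*(n + 2)*(n + 6)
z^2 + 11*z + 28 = (z + 4)*(z + 7)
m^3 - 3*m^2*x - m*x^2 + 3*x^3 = (m - 3*x)*(m - x)*(m + x)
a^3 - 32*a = a*(a - 4*sqrt(2))*(a + 4*sqrt(2))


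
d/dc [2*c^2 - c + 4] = 4*c - 1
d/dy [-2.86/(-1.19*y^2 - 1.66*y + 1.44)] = (-6.8068*y - 4.7476)/(1.19*y^2 + 1.66*y - 1.44)^2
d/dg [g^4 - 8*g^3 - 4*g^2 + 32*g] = 4*g^3 - 24*g^2 - 8*g + 32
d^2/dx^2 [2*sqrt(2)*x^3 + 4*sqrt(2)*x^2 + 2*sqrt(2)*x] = sqrt(2)*(12*x + 8)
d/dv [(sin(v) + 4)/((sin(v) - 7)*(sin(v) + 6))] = (-8*sin(v) + cos(v)^2 - 39)*cos(v)/((sin(v) - 7)^2*(sin(v) + 6)^2)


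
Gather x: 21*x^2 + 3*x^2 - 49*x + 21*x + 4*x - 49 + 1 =24*x^2 - 24*x - 48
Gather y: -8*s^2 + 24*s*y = -8*s^2 + 24*s*y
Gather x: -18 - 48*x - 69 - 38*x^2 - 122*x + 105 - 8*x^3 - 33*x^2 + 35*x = -8*x^3 - 71*x^2 - 135*x + 18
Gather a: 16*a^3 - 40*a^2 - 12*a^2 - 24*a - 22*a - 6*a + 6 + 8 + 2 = 16*a^3 - 52*a^2 - 52*a + 16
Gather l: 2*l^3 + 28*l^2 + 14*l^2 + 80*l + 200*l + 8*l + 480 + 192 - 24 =2*l^3 + 42*l^2 + 288*l + 648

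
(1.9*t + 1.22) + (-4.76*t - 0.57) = 0.65 - 2.86*t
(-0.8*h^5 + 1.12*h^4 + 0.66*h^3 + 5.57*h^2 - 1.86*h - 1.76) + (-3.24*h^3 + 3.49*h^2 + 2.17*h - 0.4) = -0.8*h^5 + 1.12*h^4 - 2.58*h^3 + 9.06*h^2 + 0.31*h - 2.16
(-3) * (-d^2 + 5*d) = 3*d^2 - 15*d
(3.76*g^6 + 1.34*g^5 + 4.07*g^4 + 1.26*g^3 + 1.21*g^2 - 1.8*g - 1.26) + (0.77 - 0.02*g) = 3.76*g^6 + 1.34*g^5 + 4.07*g^4 + 1.26*g^3 + 1.21*g^2 - 1.82*g - 0.49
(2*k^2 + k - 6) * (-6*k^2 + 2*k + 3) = -12*k^4 - 2*k^3 + 44*k^2 - 9*k - 18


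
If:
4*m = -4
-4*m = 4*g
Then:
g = 1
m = -1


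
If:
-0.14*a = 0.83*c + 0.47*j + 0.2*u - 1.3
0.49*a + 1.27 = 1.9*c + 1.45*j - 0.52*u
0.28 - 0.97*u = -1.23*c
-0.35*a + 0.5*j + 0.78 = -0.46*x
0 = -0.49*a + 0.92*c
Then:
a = 1.18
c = 0.63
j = 0.84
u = 1.09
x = -1.71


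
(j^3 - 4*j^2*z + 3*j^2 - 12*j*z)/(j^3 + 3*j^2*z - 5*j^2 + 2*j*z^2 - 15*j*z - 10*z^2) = j*(j^2 - 4*j*z + 3*j - 12*z)/(j^3 + 3*j^2*z - 5*j^2 + 2*j*z^2 - 15*j*z - 10*z^2)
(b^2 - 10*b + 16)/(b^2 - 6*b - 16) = (b - 2)/(b + 2)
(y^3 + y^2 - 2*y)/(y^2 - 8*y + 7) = y*(y + 2)/(y - 7)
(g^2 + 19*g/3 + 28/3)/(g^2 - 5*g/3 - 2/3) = (3*g^2 + 19*g + 28)/(3*g^2 - 5*g - 2)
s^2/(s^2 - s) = s/(s - 1)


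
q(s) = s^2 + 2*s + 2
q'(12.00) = 26.00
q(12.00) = 170.00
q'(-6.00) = -10.00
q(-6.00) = 26.00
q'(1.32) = 4.64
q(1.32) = 6.38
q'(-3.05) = -4.10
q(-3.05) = 5.20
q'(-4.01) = -6.02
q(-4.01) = 10.06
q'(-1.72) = -1.44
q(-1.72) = 1.52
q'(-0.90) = 0.20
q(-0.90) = 1.01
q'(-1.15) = -0.30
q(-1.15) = 1.02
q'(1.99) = 5.98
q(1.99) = 9.94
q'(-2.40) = -2.80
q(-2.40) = 2.96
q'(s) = 2*s + 2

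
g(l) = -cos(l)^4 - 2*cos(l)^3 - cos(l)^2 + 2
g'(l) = 4*sin(l)*cos(l)^3 + 6*sin(l)*cos(l)^2 + 2*sin(l)*cos(l)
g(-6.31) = -2.00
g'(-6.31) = -0.32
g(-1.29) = 1.87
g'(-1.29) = -1.06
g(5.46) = 0.70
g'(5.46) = -3.95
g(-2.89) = 2.00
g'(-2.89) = -0.01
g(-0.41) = -1.09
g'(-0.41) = -3.97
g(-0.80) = 0.60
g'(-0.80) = -4.06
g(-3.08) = 2.00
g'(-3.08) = -0.00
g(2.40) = 1.96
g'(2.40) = 0.12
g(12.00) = -0.42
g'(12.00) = -4.49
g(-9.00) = 1.99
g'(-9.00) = -0.05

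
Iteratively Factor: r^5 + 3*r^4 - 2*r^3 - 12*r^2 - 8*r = (r + 2)*(r^4 + r^3 - 4*r^2 - 4*r) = r*(r + 2)*(r^3 + r^2 - 4*r - 4) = r*(r - 2)*(r + 2)*(r^2 + 3*r + 2) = r*(r - 2)*(r + 1)*(r + 2)*(r + 2)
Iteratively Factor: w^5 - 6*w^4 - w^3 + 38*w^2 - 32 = (w - 1)*(w^4 - 5*w^3 - 6*w^2 + 32*w + 32) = (w - 4)*(w - 1)*(w^3 - w^2 - 10*w - 8) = (w - 4)*(w - 1)*(w + 2)*(w^2 - 3*w - 4) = (w - 4)^2*(w - 1)*(w + 2)*(w + 1)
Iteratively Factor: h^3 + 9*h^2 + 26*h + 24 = (h + 2)*(h^2 + 7*h + 12) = (h + 2)*(h + 3)*(h + 4)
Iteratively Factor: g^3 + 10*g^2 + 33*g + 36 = (g + 3)*(g^2 + 7*g + 12) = (g + 3)*(g + 4)*(g + 3)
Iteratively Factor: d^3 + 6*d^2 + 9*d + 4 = (d + 1)*(d^2 + 5*d + 4) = (d + 1)^2*(d + 4)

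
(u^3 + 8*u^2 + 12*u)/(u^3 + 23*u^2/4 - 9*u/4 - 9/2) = 4*u*(u + 2)/(4*u^2 - u - 3)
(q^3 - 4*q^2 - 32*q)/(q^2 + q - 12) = q*(q - 8)/(q - 3)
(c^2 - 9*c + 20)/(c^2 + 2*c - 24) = (c - 5)/(c + 6)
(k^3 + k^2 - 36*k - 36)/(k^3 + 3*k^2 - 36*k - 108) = (k + 1)/(k + 3)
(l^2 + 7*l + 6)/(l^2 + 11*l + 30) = (l + 1)/(l + 5)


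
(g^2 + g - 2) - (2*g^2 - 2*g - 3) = -g^2 + 3*g + 1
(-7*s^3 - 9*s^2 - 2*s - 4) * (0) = 0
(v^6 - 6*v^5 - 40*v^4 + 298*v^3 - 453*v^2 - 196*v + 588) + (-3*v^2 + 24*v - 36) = v^6 - 6*v^5 - 40*v^4 + 298*v^3 - 456*v^2 - 172*v + 552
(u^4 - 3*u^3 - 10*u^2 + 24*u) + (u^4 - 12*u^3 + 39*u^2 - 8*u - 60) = 2*u^4 - 15*u^3 + 29*u^2 + 16*u - 60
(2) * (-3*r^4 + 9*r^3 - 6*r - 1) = -6*r^4 + 18*r^3 - 12*r - 2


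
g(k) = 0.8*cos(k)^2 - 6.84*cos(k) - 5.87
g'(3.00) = 1.19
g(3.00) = 1.69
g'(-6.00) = 1.48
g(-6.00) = -11.70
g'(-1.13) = -5.57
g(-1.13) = -8.64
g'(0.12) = 0.63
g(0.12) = -11.87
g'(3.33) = -1.58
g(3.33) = 1.62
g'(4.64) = -6.94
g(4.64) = -5.37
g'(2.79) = 2.87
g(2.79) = 1.26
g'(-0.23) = -1.20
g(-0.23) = -11.77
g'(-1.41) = -6.50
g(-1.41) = -6.94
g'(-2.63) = -4.03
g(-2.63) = 0.70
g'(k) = -1.6*sin(k)*cos(k) + 6.84*sin(k) = (6.84 - 1.6*cos(k))*sin(k)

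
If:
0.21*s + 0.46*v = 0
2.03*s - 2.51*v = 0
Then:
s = 0.00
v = 0.00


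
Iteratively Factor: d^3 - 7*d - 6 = (d + 2)*(d^2 - 2*d - 3) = (d + 1)*(d + 2)*(d - 3)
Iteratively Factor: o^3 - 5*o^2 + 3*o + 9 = (o + 1)*(o^2 - 6*o + 9) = (o - 3)*(o + 1)*(o - 3)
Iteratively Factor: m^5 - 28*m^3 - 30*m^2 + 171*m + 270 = (m - 5)*(m^4 + 5*m^3 - 3*m^2 - 45*m - 54) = (m - 5)*(m + 3)*(m^3 + 2*m^2 - 9*m - 18) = (m - 5)*(m + 3)^2*(m^2 - m - 6) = (m - 5)*(m + 2)*(m + 3)^2*(m - 3)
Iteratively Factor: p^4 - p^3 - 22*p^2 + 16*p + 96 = (p + 4)*(p^3 - 5*p^2 - 2*p + 24) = (p + 2)*(p + 4)*(p^2 - 7*p + 12) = (p - 3)*(p + 2)*(p + 4)*(p - 4)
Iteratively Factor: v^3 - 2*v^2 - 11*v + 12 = (v - 4)*(v^2 + 2*v - 3) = (v - 4)*(v + 3)*(v - 1)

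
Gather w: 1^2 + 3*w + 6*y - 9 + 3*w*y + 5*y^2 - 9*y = w*(3*y + 3) + 5*y^2 - 3*y - 8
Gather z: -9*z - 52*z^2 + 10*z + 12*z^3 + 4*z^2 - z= 12*z^3 - 48*z^2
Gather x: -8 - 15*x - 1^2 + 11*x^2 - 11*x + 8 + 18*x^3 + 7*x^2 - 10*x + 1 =18*x^3 + 18*x^2 - 36*x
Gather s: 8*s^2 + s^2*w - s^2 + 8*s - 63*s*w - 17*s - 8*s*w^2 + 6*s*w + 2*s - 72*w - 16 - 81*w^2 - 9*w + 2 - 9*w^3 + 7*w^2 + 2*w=s^2*(w + 7) + s*(-8*w^2 - 57*w - 7) - 9*w^3 - 74*w^2 - 79*w - 14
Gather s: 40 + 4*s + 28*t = 4*s + 28*t + 40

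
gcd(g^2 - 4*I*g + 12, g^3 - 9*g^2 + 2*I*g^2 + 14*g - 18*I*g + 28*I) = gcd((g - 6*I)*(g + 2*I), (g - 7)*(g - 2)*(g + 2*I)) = g + 2*I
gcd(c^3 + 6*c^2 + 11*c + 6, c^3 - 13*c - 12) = c^2 + 4*c + 3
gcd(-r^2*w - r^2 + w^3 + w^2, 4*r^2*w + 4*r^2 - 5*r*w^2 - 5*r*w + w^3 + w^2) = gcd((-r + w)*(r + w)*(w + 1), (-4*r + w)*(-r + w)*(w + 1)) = r*w + r - w^2 - w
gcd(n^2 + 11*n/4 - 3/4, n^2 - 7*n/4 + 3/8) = n - 1/4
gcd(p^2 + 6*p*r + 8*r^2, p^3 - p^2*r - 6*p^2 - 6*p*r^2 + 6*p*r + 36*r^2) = p + 2*r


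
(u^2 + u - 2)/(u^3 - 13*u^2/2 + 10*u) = 2*(u^2 + u - 2)/(u*(2*u^2 - 13*u + 20))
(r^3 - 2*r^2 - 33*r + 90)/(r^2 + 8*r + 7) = (r^3 - 2*r^2 - 33*r + 90)/(r^2 + 8*r + 7)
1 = 1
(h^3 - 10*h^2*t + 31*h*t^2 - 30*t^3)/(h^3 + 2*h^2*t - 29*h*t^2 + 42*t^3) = (h - 5*t)/(h + 7*t)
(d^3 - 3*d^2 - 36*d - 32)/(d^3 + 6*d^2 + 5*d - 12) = (d^2 - 7*d - 8)/(d^2 + 2*d - 3)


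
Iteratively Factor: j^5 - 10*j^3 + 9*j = (j + 1)*(j^4 - j^3 - 9*j^2 + 9*j) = (j - 3)*(j + 1)*(j^3 + 2*j^2 - 3*j) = (j - 3)*(j + 1)*(j + 3)*(j^2 - j) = j*(j - 3)*(j + 1)*(j + 3)*(j - 1)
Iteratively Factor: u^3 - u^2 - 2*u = (u - 2)*(u^2 + u) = u*(u - 2)*(u + 1)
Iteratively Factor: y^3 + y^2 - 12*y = (y)*(y^2 + y - 12) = y*(y - 3)*(y + 4)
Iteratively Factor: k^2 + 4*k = (k)*(k + 4)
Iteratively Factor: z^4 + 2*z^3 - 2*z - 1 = (z + 1)*(z^3 + z^2 - z - 1) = (z - 1)*(z + 1)*(z^2 + 2*z + 1) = (z - 1)*(z + 1)^2*(z + 1)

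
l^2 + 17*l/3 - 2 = (l - 1/3)*(l + 6)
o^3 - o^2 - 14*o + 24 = (o - 3)*(o - 2)*(o + 4)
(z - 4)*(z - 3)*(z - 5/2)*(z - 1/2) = z^4 - 10*z^3 + 137*z^2/4 - 179*z/4 + 15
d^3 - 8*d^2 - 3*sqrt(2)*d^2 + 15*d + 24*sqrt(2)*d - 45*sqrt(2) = (d - 5)*(d - 3)*(d - 3*sqrt(2))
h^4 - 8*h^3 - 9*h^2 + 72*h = h*(h - 8)*(h - 3)*(h + 3)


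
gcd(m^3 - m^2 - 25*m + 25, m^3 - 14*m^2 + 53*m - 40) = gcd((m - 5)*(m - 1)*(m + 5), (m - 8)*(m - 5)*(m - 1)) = m^2 - 6*m + 5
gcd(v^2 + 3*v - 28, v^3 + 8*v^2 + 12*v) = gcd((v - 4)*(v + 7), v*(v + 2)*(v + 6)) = 1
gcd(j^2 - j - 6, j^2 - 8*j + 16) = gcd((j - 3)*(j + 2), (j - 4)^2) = 1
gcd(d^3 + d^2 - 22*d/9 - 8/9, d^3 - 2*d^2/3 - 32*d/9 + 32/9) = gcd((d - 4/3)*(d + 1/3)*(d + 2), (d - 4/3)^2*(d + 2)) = d^2 + 2*d/3 - 8/3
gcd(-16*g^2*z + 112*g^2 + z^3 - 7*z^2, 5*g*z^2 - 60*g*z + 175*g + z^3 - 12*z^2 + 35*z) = z - 7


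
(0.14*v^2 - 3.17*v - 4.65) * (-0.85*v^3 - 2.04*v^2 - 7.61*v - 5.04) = -0.119*v^5 + 2.4089*v^4 + 9.3539*v^3 + 32.9041*v^2 + 51.3633*v + 23.436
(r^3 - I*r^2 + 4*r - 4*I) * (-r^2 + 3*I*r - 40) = -r^5 + 4*I*r^4 - 41*r^3 + 56*I*r^2 - 148*r + 160*I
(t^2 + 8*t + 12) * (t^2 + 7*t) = t^4 + 15*t^3 + 68*t^2 + 84*t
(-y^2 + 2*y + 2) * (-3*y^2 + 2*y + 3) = 3*y^4 - 8*y^3 - 5*y^2 + 10*y + 6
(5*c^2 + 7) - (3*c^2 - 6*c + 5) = 2*c^2 + 6*c + 2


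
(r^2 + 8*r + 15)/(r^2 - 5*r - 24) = (r + 5)/(r - 8)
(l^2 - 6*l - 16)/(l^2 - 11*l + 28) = (l^2 - 6*l - 16)/(l^2 - 11*l + 28)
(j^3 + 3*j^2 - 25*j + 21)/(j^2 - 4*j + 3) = j + 7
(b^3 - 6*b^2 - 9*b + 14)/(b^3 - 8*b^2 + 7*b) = (b + 2)/b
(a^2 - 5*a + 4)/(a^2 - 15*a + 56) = (a^2 - 5*a + 4)/(a^2 - 15*a + 56)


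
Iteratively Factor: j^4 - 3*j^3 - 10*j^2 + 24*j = (j - 2)*(j^3 - j^2 - 12*j) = (j - 4)*(j - 2)*(j^2 + 3*j) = (j - 4)*(j - 2)*(j + 3)*(j)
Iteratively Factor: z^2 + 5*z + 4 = (z + 4)*(z + 1)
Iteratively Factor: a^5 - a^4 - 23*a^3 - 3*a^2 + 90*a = (a - 5)*(a^4 + 4*a^3 - 3*a^2 - 18*a) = (a - 5)*(a - 2)*(a^3 + 6*a^2 + 9*a) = a*(a - 5)*(a - 2)*(a^2 + 6*a + 9) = a*(a - 5)*(a - 2)*(a + 3)*(a + 3)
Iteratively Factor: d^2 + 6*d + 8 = (d + 2)*(d + 4)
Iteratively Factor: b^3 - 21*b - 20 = (b + 4)*(b^2 - 4*b - 5) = (b - 5)*(b + 4)*(b + 1)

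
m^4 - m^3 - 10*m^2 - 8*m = m*(m - 4)*(m + 1)*(m + 2)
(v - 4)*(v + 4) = v^2 - 16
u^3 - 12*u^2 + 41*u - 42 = (u - 7)*(u - 3)*(u - 2)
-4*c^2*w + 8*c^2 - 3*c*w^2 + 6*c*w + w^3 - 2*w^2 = (-4*c + w)*(c + w)*(w - 2)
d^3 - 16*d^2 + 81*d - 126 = (d - 7)*(d - 6)*(d - 3)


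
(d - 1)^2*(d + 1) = d^3 - d^2 - d + 1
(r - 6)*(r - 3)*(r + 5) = r^3 - 4*r^2 - 27*r + 90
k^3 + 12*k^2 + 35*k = k*(k + 5)*(k + 7)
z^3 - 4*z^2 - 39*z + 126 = (z - 7)*(z - 3)*(z + 6)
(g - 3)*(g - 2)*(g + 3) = g^3 - 2*g^2 - 9*g + 18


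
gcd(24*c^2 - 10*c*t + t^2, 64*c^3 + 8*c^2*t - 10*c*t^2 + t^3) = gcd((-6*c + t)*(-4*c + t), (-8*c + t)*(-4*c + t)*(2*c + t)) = -4*c + t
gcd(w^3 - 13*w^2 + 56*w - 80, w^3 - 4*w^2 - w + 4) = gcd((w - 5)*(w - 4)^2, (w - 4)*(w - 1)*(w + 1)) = w - 4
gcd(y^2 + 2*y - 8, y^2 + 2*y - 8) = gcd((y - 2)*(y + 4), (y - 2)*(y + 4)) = y^2 + 2*y - 8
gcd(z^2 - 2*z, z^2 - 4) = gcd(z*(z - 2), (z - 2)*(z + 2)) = z - 2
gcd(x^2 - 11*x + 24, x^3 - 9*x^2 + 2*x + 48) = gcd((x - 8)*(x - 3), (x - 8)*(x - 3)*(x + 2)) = x^2 - 11*x + 24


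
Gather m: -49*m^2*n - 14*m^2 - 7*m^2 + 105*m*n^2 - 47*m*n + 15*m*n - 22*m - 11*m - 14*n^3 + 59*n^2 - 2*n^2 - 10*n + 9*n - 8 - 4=m^2*(-49*n - 21) + m*(105*n^2 - 32*n - 33) - 14*n^3 + 57*n^2 - n - 12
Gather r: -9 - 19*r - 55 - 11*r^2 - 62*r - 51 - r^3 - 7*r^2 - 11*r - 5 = -r^3 - 18*r^2 - 92*r - 120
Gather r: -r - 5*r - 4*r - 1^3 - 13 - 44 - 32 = -10*r - 90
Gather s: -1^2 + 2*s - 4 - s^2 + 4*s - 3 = -s^2 + 6*s - 8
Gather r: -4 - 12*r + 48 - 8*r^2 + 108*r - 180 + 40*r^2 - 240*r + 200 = 32*r^2 - 144*r + 64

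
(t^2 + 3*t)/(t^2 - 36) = t*(t + 3)/(t^2 - 36)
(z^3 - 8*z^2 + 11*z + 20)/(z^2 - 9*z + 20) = z + 1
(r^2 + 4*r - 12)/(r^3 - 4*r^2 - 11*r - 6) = (-r^2 - 4*r + 12)/(-r^3 + 4*r^2 + 11*r + 6)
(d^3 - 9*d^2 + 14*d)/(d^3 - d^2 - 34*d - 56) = d*(d - 2)/(d^2 + 6*d + 8)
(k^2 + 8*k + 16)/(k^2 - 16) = (k + 4)/(k - 4)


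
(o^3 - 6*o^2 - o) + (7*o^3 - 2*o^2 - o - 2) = 8*o^3 - 8*o^2 - 2*o - 2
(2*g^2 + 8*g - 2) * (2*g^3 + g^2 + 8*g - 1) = 4*g^5 + 18*g^4 + 20*g^3 + 60*g^2 - 24*g + 2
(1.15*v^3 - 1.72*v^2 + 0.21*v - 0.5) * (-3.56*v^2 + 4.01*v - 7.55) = -4.094*v^5 + 10.7347*v^4 - 16.3273*v^3 + 15.6081*v^2 - 3.5905*v + 3.775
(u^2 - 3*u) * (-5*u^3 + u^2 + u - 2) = -5*u^5 + 16*u^4 - 2*u^3 - 5*u^2 + 6*u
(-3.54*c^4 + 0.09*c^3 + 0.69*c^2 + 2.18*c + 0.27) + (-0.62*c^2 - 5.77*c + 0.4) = -3.54*c^4 + 0.09*c^3 + 0.07*c^2 - 3.59*c + 0.67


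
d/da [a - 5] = 1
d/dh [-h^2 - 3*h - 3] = -2*h - 3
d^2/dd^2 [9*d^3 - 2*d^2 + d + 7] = 54*d - 4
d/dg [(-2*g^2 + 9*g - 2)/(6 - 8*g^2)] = (36*g^2 - 28*g + 27)/(2*(16*g^4 - 24*g^2 + 9))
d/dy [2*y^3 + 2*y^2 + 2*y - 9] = 6*y^2 + 4*y + 2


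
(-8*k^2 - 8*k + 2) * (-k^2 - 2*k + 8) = 8*k^4 + 24*k^3 - 50*k^2 - 68*k + 16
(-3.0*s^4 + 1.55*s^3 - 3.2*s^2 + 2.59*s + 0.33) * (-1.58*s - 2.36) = 4.74*s^5 + 4.631*s^4 + 1.398*s^3 + 3.4598*s^2 - 6.6338*s - 0.7788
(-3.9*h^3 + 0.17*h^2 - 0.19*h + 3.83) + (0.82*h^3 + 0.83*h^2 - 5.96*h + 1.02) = -3.08*h^3 + 1.0*h^2 - 6.15*h + 4.85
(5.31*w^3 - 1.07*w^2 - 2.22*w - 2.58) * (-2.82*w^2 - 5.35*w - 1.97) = -14.9742*w^5 - 25.3911*w^4 + 1.5242*w^3 + 21.2605*w^2 + 18.1764*w + 5.0826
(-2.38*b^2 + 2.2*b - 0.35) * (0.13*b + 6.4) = -0.3094*b^3 - 14.946*b^2 + 14.0345*b - 2.24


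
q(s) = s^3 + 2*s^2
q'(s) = 3*s^2 + 4*s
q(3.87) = 87.91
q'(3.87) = 60.41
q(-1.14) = 1.12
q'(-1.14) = -0.66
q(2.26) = 21.76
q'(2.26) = 24.36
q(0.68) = 1.24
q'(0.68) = 4.11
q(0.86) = 2.12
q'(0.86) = 5.66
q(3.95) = 92.83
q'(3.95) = 62.61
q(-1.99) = 0.04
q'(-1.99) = 3.92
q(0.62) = 1.01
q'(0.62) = 3.63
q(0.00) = 0.00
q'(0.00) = 0.00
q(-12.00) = -1440.00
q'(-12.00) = 384.00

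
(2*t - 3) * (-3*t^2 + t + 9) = -6*t^3 + 11*t^2 + 15*t - 27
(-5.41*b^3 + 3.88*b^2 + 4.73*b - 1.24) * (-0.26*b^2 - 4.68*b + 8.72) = 1.4066*b^5 + 24.31*b^4 - 66.5634*b^3 + 12.0196*b^2 + 47.0488*b - 10.8128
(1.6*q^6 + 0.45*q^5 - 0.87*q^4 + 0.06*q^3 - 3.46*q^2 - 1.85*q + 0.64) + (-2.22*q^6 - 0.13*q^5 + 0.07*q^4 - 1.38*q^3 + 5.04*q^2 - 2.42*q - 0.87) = -0.62*q^6 + 0.32*q^5 - 0.8*q^4 - 1.32*q^3 + 1.58*q^2 - 4.27*q - 0.23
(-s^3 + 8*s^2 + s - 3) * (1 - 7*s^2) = 7*s^5 - 56*s^4 - 8*s^3 + 29*s^2 + s - 3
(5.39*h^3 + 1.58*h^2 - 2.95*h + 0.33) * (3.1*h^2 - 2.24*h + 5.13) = 16.709*h^5 - 7.1756*h^4 + 14.9665*h^3 + 15.7364*h^2 - 15.8727*h + 1.6929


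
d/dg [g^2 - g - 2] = 2*g - 1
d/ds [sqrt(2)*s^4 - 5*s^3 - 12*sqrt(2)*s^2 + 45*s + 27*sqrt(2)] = 4*sqrt(2)*s^3 - 15*s^2 - 24*sqrt(2)*s + 45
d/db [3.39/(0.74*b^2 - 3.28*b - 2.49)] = (11.1192 - 5.0172*b)/(-0.74*b^2 + 3.28*b + 2.49)^2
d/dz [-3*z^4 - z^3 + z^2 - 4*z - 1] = -12*z^3 - 3*z^2 + 2*z - 4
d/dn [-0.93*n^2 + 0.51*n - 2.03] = 0.51 - 1.86*n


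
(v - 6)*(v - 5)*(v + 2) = v^3 - 9*v^2 + 8*v + 60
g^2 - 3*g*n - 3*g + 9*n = (g - 3)*(g - 3*n)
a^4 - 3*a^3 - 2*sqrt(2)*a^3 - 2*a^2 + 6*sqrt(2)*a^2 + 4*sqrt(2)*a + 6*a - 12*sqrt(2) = (a - 3)*(a - 2*sqrt(2))*(a - sqrt(2))*(a + sqrt(2))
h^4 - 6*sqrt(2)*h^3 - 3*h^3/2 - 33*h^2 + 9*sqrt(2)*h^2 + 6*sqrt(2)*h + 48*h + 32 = (h - 2)*(h + 1/2)*(h - 8*sqrt(2))*(h + 2*sqrt(2))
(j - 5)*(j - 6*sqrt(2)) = j^2 - 6*sqrt(2)*j - 5*j + 30*sqrt(2)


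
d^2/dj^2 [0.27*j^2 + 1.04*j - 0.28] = 0.540000000000000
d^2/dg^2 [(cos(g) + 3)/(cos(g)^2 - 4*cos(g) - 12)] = (-16*(1 - cos(g)^2)^2 - cos(g)^5 - 34*cos(g)^3 - 158*cos(g)^2 + 88)/((cos(g) - 6)^3*(cos(g) + 2)^3)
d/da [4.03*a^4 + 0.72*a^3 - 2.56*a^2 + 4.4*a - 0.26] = 16.12*a^3 + 2.16*a^2 - 5.12*a + 4.4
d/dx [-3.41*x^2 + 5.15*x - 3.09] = 5.15 - 6.82*x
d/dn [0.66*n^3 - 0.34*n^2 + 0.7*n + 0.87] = 1.98*n^2 - 0.68*n + 0.7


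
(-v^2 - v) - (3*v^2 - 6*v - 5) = -4*v^2 + 5*v + 5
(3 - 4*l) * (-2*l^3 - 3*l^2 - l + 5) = 8*l^4 + 6*l^3 - 5*l^2 - 23*l + 15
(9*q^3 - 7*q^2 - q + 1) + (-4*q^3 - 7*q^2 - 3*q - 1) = 5*q^3 - 14*q^2 - 4*q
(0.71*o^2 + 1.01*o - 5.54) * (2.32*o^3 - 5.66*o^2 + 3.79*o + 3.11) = 1.6472*o^5 - 1.6754*o^4 - 15.8785*o^3 + 37.3924*o^2 - 17.8555*o - 17.2294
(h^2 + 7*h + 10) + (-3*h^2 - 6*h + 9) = -2*h^2 + h + 19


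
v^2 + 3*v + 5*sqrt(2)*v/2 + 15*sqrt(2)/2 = (v + 3)*(v + 5*sqrt(2)/2)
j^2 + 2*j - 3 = (j - 1)*(j + 3)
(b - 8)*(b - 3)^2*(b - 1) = b^4 - 15*b^3 + 71*b^2 - 129*b + 72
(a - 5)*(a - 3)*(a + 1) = a^3 - 7*a^2 + 7*a + 15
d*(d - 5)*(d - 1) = d^3 - 6*d^2 + 5*d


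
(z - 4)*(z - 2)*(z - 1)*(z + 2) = z^4 - 5*z^3 + 20*z - 16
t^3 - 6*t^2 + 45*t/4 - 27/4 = (t - 3)*(t - 3/2)^2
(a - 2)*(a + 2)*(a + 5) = a^3 + 5*a^2 - 4*a - 20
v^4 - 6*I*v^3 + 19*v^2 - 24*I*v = v*(v - 8*I)*(v - I)*(v + 3*I)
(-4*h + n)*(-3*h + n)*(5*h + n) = 60*h^3 - 23*h^2*n - 2*h*n^2 + n^3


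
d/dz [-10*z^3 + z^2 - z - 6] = -30*z^2 + 2*z - 1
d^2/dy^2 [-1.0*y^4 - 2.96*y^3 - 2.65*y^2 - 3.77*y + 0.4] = -12.0*y^2 - 17.76*y - 5.3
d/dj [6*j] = 6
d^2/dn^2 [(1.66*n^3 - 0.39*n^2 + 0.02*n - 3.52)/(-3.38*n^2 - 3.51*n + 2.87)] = (-5.6843418860808e-14*n^5 - 8.5265128291212e-14*n^4 - 82.819464*n^3 + 364.316784*n^2 + 167.35986*n + 161.047562)/(38.614472*n^6 + 120.298932*n^5 + 26.56173*n^4 - 161.051085*n^3 - 22.553895*n^2 + 86.734557*n - 23.639903)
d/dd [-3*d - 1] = -3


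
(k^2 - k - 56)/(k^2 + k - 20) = (k^2 - k - 56)/(k^2 + k - 20)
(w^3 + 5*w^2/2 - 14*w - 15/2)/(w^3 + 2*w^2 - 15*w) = (w + 1/2)/w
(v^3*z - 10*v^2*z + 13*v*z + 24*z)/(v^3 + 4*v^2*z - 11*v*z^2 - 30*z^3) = z*(v^3 - 10*v^2 + 13*v + 24)/(v^3 + 4*v^2*z - 11*v*z^2 - 30*z^3)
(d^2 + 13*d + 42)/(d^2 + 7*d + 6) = (d + 7)/(d + 1)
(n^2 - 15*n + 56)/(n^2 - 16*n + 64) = (n - 7)/(n - 8)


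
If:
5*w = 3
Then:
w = 3/5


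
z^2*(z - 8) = z^3 - 8*z^2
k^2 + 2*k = k*(k + 2)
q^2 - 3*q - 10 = (q - 5)*(q + 2)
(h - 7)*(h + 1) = h^2 - 6*h - 7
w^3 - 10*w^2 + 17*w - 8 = (w - 8)*(w - 1)^2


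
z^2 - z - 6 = (z - 3)*(z + 2)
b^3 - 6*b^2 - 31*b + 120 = (b - 8)*(b - 3)*(b + 5)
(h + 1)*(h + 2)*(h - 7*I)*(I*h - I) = I*h^4 + 7*h^3 + 2*I*h^3 + 14*h^2 - I*h^2 - 7*h - 2*I*h - 14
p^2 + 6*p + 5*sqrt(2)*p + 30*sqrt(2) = (p + 6)*(p + 5*sqrt(2))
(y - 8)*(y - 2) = y^2 - 10*y + 16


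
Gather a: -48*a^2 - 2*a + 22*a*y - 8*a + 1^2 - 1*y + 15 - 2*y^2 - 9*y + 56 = -48*a^2 + a*(22*y - 10) - 2*y^2 - 10*y + 72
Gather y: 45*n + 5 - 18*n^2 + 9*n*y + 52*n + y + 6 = -18*n^2 + 97*n + y*(9*n + 1) + 11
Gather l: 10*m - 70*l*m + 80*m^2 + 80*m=-70*l*m + 80*m^2 + 90*m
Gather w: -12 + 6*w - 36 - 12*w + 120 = 72 - 6*w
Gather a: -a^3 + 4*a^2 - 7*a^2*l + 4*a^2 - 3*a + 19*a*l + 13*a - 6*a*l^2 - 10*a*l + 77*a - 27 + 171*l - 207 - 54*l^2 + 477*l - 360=-a^3 + a^2*(8 - 7*l) + a*(-6*l^2 + 9*l + 87) - 54*l^2 + 648*l - 594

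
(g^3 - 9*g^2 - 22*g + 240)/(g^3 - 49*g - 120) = (g - 6)/(g + 3)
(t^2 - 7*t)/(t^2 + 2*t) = (t - 7)/(t + 2)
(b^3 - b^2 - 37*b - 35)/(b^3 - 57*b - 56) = (b^2 - 2*b - 35)/(b^2 - b - 56)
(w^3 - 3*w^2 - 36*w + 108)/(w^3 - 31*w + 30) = (w^2 - 9*w + 18)/(w^2 - 6*w + 5)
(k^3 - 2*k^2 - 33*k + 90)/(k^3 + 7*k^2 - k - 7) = (k^3 - 2*k^2 - 33*k + 90)/(k^3 + 7*k^2 - k - 7)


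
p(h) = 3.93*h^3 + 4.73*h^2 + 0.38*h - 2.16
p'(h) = 11.79*h^2 + 9.46*h + 0.38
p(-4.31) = -230.58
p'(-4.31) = 178.62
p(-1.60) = -6.76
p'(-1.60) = 15.43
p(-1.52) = -5.61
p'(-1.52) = 13.24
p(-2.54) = -37.01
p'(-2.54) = 52.42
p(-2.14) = -19.83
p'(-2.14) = 34.13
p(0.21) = -1.84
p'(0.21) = 2.89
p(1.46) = 20.71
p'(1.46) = 39.32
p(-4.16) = -204.81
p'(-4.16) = 165.06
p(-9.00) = -2487.42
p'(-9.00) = 870.23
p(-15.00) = -12207.36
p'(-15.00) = 2511.23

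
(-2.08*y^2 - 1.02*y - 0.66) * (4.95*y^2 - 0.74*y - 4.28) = -10.296*y^4 - 3.5098*y^3 + 6.3902*y^2 + 4.854*y + 2.8248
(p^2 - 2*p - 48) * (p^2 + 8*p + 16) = p^4 + 6*p^3 - 48*p^2 - 416*p - 768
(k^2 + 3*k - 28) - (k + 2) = k^2 + 2*k - 30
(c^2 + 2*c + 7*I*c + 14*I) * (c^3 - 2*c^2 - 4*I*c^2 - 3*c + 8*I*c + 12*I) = c^5 + 3*I*c^4 + 21*c^3 - 6*c^2 - 21*I*c^2 - 196*c - 18*I*c - 168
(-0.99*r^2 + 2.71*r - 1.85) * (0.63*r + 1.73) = -0.6237*r^3 - 0.00539999999999985*r^2 + 3.5228*r - 3.2005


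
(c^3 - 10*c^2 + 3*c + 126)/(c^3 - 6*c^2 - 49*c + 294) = (c + 3)/(c + 7)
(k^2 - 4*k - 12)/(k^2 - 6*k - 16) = (k - 6)/(k - 8)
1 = 1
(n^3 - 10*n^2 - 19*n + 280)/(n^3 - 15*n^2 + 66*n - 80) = (n^2 - 2*n - 35)/(n^2 - 7*n + 10)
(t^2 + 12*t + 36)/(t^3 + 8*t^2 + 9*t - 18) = (t + 6)/(t^2 + 2*t - 3)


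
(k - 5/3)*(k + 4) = k^2 + 7*k/3 - 20/3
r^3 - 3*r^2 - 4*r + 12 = (r - 3)*(r - 2)*(r + 2)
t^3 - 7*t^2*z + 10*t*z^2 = t*(t - 5*z)*(t - 2*z)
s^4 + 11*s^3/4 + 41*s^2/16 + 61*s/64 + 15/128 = (s + 1/4)*(s + 1/2)*(s + 3/4)*(s + 5/4)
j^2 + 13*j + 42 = (j + 6)*(j + 7)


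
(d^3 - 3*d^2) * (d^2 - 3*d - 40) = d^5 - 6*d^4 - 31*d^3 + 120*d^2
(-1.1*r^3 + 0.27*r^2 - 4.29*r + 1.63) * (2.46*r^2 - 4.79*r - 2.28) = -2.706*r^5 + 5.9332*r^4 - 9.3387*r^3 + 23.9433*r^2 + 1.9735*r - 3.7164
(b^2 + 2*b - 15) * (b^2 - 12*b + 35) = b^4 - 10*b^3 - 4*b^2 + 250*b - 525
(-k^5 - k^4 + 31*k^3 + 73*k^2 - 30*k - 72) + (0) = -k^5 - k^4 + 31*k^3 + 73*k^2 - 30*k - 72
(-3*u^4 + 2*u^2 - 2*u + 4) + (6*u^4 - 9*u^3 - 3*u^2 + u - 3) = 3*u^4 - 9*u^3 - u^2 - u + 1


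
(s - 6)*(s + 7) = s^2 + s - 42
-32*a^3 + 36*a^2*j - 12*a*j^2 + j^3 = (-8*a + j)*(-2*a + j)^2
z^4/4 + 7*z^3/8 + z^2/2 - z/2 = z*(z/4 + 1/2)*(z - 1/2)*(z + 2)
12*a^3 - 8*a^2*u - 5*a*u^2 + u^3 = (-6*a + u)*(-a + u)*(2*a + u)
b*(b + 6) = b^2 + 6*b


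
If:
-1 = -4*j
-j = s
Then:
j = 1/4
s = -1/4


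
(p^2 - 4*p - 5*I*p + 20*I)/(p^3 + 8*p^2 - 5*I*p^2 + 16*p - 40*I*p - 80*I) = (p - 4)/(p^2 + 8*p + 16)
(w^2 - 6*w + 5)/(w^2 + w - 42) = (w^2 - 6*w + 5)/(w^2 + w - 42)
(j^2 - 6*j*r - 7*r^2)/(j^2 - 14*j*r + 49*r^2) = (-j - r)/(-j + 7*r)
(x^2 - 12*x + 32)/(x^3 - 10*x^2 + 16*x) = (x - 4)/(x*(x - 2))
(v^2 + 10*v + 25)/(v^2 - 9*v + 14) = (v^2 + 10*v + 25)/(v^2 - 9*v + 14)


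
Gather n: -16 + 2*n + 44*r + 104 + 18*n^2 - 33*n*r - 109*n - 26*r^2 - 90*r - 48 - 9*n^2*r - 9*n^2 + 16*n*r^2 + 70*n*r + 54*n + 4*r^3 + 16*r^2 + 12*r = n^2*(9 - 9*r) + n*(16*r^2 + 37*r - 53) + 4*r^3 - 10*r^2 - 34*r + 40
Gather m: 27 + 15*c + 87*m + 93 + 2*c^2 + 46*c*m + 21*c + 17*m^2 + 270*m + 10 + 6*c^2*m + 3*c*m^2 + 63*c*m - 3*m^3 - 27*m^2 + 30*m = 2*c^2 + 36*c - 3*m^3 + m^2*(3*c - 10) + m*(6*c^2 + 109*c + 387) + 130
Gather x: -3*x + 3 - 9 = -3*x - 6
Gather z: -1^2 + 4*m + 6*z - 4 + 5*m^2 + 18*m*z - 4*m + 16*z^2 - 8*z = 5*m^2 + 16*z^2 + z*(18*m - 2) - 5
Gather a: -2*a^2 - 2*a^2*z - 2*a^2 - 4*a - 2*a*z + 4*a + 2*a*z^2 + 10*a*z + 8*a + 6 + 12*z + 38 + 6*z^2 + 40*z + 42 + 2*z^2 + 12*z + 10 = a^2*(-2*z - 4) + a*(2*z^2 + 8*z + 8) + 8*z^2 + 64*z + 96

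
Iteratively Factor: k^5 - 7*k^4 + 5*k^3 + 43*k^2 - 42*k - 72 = (k + 1)*(k^4 - 8*k^3 + 13*k^2 + 30*k - 72) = (k - 4)*(k + 1)*(k^3 - 4*k^2 - 3*k + 18) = (k - 4)*(k + 1)*(k + 2)*(k^2 - 6*k + 9) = (k - 4)*(k - 3)*(k + 1)*(k + 2)*(k - 3)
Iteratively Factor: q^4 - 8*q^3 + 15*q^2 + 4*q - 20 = (q - 5)*(q^3 - 3*q^2 + 4) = (q - 5)*(q - 2)*(q^2 - q - 2) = (q - 5)*(q - 2)^2*(q + 1)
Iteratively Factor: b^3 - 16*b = (b)*(b^2 - 16) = b*(b + 4)*(b - 4)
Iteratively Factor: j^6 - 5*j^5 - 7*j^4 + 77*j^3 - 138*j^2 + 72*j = (j - 2)*(j^5 - 3*j^4 - 13*j^3 + 51*j^2 - 36*j) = (j - 3)*(j - 2)*(j^4 - 13*j^2 + 12*j) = (j - 3)^2*(j - 2)*(j^3 + 3*j^2 - 4*j) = (j - 3)^2*(j - 2)*(j - 1)*(j^2 + 4*j) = (j - 3)^2*(j - 2)*(j - 1)*(j + 4)*(j)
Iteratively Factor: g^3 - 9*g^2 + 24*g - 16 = (g - 1)*(g^2 - 8*g + 16) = (g - 4)*(g - 1)*(g - 4)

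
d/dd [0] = 0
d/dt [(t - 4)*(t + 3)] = 2*t - 1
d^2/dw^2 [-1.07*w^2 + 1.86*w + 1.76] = -2.14000000000000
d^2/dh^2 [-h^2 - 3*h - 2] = -2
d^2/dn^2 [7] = 0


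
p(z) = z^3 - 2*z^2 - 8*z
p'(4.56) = 36.14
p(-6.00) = -240.00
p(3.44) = -10.48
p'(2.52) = 0.97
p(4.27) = 7.23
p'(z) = 3*z^2 - 4*z - 8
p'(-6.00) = 124.00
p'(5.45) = 59.31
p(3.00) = -15.00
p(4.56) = 16.75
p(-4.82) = -119.88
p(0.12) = -0.99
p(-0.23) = 1.72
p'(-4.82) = 80.98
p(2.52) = -16.86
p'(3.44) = 13.74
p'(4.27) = 29.62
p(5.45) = 58.87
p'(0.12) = -8.44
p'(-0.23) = -6.92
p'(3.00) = 7.00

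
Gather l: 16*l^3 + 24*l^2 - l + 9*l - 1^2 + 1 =16*l^3 + 24*l^2 + 8*l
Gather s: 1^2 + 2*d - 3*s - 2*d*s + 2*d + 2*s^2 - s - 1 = 4*d + 2*s^2 + s*(-2*d - 4)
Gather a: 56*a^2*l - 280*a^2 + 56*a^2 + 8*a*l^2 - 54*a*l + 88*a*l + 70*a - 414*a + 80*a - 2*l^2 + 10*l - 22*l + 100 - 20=a^2*(56*l - 224) + a*(8*l^2 + 34*l - 264) - 2*l^2 - 12*l + 80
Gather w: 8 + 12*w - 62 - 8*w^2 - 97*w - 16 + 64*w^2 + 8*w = 56*w^2 - 77*w - 70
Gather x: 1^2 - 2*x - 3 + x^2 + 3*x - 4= x^2 + x - 6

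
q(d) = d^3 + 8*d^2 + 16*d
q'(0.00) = 16.00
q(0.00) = 0.00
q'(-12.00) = 256.00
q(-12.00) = -768.00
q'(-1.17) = 1.39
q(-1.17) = -9.37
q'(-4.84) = 8.84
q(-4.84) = -3.42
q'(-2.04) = -4.16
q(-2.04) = -7.84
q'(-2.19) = -4.65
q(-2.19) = -7.17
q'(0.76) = 29.89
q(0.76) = 17.22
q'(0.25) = 20.19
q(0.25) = 4.52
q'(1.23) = 40.22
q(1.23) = 33.64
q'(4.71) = 157.91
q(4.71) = 357.32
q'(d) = 3*d^2 + 16*d + 16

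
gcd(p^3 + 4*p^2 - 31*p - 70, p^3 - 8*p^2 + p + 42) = p + 2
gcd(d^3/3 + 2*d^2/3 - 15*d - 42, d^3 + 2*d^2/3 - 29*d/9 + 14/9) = 1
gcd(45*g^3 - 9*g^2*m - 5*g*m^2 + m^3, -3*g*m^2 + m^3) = 3*g - m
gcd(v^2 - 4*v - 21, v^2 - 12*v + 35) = v - 7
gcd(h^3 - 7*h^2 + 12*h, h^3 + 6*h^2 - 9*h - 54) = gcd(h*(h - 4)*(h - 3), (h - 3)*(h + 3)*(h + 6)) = h - 3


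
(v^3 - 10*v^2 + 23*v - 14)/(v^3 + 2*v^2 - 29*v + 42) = (v^2 - 8*v + 7)/(v^2 + 4*v - 21)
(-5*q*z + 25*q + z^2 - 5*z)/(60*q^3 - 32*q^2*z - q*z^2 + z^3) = (z - 5)/(-12*q^2 + 4*q*z + z^2)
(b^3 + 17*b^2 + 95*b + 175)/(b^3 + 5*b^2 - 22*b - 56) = (b^2 + 10*b + 25)/(b^2 - 2*b - 8)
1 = 1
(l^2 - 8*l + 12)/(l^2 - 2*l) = (l - 6)/l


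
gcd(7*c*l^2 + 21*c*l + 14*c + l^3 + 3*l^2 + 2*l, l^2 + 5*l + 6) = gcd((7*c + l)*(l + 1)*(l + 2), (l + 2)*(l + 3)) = l + 2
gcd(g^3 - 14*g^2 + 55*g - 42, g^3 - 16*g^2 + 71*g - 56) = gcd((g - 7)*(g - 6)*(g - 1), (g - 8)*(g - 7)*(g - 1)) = g^2 - 8*g + 7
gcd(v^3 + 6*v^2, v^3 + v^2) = v^2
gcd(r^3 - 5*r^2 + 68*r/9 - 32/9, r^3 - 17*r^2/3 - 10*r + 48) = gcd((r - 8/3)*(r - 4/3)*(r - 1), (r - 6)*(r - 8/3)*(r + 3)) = r - 8/3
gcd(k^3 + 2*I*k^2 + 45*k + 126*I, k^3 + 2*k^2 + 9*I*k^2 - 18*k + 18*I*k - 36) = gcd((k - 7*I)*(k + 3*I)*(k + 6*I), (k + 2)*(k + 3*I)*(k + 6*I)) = k^2 + 9*I*k - 18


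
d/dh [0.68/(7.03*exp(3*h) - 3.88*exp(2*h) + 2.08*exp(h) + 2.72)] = (-14.3412*exp(2*h) + 5.2768*exp(h) - 1.4144)*exp(h)/(7.03*exp(3*h) - 3.88*exp(2*h) + 2.08*exp(h) + 2.72)^2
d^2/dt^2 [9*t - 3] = 0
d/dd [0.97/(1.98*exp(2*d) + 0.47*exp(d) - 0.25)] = (-3.8412*exp(d) - 0.4559)*exp(d)/(1.98*exp(2*d) + 0.47*exp(d) - 0.25)^2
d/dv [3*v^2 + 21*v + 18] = 6*v + 21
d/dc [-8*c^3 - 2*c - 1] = -24*c^2 - 2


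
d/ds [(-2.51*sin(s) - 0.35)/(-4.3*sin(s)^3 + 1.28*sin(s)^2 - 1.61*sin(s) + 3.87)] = (-21.586*sin(s)^3 - 1.3022*sin(s)^2 + 0.896*sin(s) - 10.2772)*cos(s)/(18.49*sin(s)^6 - 11.008*sin(s)^5 + 15.4844*sin(s)^4 - 37.4036*sin(s)^3 + 12.4993*sin(s)^2 - 12.4614*sin(s) + 14.9769)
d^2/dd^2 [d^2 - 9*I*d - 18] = 2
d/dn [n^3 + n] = 3*n^2 + 1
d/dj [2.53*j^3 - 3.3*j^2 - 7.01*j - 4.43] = 7.59*j^2 - 6.6*j - 7.01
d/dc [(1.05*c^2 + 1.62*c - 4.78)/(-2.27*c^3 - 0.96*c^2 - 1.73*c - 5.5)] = (2.3835*c^4 + 7.3548*c^3 - 32.8131*c^2 - 20.7276*c - 17.1794)/(5.1529*c^6 + 4.3584*c^5 + 8.7758*c^4 + 28.2916*c^3 + 13.5529*c^2 + 19.03*c + 30.25)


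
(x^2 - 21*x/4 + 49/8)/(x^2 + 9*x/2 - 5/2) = (8*x^2 - 42*x + 49)/(4*(2*x^2 + 9*x - 5))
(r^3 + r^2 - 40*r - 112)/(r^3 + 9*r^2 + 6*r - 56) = (r^2 - 3*r - 28)/(r^2 + 5*r - 14)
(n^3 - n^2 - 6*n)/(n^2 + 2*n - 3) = n*(n^2 - n - 6)/(n^2 + 2*n - 3)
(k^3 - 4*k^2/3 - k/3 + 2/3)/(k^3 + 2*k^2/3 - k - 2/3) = (k - 1)/(k + 1)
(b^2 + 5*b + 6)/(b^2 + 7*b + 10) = (b + 3)/(b + 5)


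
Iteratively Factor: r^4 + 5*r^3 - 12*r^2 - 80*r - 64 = (r + 4)*(r^3 + r^2 - 16*r - 16) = (r + 4)^2*(r^2 - 3*r - 4) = (r - 4)*(r + 4)^2*(r + 1)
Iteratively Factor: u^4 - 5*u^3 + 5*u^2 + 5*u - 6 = (u - 2)*(u^3 - 3*u^2 - u + 3) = (u - 2)*(u + 1)*(u^2 - 4*u + 3) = (u - 2)*(u - 1)*(u + 1)*(u - 3)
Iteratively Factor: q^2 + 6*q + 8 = (q + 2)*(q + 4)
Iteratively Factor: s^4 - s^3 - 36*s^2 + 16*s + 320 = (s - 4)*(s^3 + 3*s^2 - 24*s - 80) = (s - 4)*(s + 4)*(s^2 - s - 20) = (s - 5)*(s - 4)*(s + 4)*(s + 4)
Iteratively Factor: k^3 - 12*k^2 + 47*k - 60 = (k - 3)*(k^2 - 9*k + 20) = (k - 5)*(k - 3)*(k - 4)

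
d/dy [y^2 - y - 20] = 2*y - 1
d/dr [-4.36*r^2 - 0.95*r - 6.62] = -8.72*r - 0.95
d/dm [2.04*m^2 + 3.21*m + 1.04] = 4.08*m + 3.21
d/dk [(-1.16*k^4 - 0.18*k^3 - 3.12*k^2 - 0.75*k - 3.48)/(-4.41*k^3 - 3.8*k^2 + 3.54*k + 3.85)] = (5.1156*k^6 + 8.816*k^5 - 25.3944*k^4 - 25.7534*k^3 - 62.0142*k^2 - 50.472*k + 9.4317)/(19.4481*k^6 + 33.516*k^5 - 16.7828*k^4 - 60.861*k^3 - 16.7284*k^2 + 27.258*k + 14.8225)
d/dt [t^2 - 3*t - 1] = 2*t - 3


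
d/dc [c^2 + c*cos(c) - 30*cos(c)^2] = -c*sin(c) + 2*c + 30*sin(2*c) + cos(c)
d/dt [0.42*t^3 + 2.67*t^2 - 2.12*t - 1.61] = 1.26*t^2 + 5.34*t - 2.12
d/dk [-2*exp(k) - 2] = -2*exp(k)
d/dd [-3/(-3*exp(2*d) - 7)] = -18*exp(2*d)/(3*exp(2*d) + 7)^2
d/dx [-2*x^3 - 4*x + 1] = -6*x^2 - 4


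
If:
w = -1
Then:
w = -1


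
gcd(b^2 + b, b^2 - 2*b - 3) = b + 1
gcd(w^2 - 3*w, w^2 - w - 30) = 1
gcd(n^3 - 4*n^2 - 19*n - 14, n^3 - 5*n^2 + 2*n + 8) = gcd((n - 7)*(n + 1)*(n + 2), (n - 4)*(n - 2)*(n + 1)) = n + 1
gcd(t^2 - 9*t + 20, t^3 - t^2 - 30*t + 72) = t - 4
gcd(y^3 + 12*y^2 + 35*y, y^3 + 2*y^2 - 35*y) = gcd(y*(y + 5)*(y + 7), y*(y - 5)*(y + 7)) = y^2 + 7*y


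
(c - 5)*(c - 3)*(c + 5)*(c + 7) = c^4 + 4*c^3 - 46*c^2 - 100*c + 525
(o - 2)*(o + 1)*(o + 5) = o^3 + 4*o^2 - 7*o - 10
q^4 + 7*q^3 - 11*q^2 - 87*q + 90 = (q - 3)*(q - 1)*(q + 5)*(q + 6)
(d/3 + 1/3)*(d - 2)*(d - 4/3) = d^3/3 - 7*d^2/9 - 2*d/9 + 8/9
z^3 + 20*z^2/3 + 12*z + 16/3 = (z + 2/3)*(z + 2)*(z + 4)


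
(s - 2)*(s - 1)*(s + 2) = s^3 - s^2 - 4*s + 4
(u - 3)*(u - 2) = u^2 - 5*u + 6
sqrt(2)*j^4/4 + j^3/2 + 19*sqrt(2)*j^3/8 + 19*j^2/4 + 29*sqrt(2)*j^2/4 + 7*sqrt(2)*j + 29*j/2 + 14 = (j/2 + 1)*(j + 7/2)*(j + 4)*(sqrt(2)*j/2 + 1)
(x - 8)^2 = x^2 - 16*x + 64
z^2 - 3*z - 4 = (z - 4)*(z + 1)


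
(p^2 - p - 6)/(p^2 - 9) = (p + 2)/(p + 3)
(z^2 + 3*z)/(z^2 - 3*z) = (z + 3)/(z - 3)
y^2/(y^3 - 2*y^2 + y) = y/(y^2 - 2*y + 1)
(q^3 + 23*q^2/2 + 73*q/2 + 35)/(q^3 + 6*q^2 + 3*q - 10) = (2*q^2 + 19*q + 35)/(2*(q^2 + 4*q - 5))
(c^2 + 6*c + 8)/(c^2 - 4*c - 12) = (c + 4)/(c - 6)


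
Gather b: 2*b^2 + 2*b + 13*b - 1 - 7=2*b^2 + 15*b - 8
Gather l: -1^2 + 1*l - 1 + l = 2*l - 2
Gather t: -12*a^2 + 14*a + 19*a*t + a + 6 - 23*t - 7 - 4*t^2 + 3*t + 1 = -12*a^2 + 15*a - 4*t^2 + t*(19*a - 20)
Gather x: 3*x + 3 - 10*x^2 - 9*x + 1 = -10*x^2 - 6*x + 4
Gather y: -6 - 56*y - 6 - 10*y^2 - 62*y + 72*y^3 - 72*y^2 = 72*y^3 - 82*y^2 - 118*y - 12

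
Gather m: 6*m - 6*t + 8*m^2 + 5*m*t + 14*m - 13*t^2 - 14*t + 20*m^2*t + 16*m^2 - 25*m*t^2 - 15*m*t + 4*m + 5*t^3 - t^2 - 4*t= m^2*(20*t + 24) + m*(-25*t^2 - 10*t + 24) + 5*t^3 - 14*t^2 - 24*t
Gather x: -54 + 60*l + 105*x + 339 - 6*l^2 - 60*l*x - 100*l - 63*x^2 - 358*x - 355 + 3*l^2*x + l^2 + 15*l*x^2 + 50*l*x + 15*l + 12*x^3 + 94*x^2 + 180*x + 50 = -5*l^2 - 25*l + 12*x^3 + x^2*(15*l + 31) + x*(3*l^2 - 10*l - 73) - 20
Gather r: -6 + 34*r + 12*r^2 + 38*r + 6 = 12*r^2 + 72*r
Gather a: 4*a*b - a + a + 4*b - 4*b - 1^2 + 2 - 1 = 4*a*b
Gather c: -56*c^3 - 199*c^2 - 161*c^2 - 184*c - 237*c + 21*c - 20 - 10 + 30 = -56*c^3 - 360*c^2 - 400*c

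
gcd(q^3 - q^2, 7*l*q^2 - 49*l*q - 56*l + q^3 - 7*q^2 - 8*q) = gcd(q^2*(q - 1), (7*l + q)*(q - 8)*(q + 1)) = 1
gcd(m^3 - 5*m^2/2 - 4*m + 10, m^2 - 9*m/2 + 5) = m^2 - 9*m/2 + 5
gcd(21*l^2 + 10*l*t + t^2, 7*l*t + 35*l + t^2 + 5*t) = 7*l + t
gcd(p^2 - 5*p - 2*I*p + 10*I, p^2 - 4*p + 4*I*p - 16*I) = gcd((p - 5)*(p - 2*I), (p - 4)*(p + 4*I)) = 1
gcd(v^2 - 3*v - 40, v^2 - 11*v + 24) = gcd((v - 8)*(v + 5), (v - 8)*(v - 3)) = v - 8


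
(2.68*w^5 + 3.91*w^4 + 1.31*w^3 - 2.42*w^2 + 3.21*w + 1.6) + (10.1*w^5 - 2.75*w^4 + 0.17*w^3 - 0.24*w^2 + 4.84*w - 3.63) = 12.78*w^5 + 1.16*w^4 + 1.48*w^3 - 2.66*w^2 + 8.05*w - 2.03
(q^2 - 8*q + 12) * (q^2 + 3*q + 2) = q^4 - 5*q^3 - 10*q^2 + 20*q + 24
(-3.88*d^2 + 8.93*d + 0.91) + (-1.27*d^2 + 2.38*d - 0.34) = -5.15*d^2 + 11.31*d + 0.57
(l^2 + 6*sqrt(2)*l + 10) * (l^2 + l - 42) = l^4 + l^3 + 6*sqrt(2)*l^3 - 32*l^2 + 6*sqrt(2)*l^2 - 252*sqrt(2)*l + 10*l - 420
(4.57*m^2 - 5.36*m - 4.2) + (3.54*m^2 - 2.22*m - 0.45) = 8.11*m^2 - 7.58*m - 4.65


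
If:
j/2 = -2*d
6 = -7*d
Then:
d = -6/7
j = 24/7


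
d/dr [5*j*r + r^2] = 5*j + 2*r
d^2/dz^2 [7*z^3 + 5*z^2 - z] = 42*z + 10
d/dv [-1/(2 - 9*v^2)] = -18*v/(9*v^2 - 2)^2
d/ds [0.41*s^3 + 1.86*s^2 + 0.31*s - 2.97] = 1.23*s^2 + 3.72*s + 0.31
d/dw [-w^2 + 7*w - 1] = 7 - 2*w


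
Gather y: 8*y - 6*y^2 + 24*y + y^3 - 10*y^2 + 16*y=y^3 - 16*y^2 + 48*y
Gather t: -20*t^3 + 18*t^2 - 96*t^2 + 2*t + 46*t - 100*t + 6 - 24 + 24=-20*t^3 - 78*t^2 - 52*t + 6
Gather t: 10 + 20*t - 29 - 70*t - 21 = -50*t - 40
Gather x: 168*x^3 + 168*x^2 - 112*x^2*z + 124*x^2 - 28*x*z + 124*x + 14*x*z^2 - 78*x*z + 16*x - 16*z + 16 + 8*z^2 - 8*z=168*x^3 + x^2*(292 - 112*z) + x*(14*z^2 - 106*z + 140) + 8*z^2 - 24*z + 16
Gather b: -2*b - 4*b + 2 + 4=6 - 6*b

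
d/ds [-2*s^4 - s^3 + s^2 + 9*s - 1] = -8*s^3 - 3*s^2 + 2*s + 9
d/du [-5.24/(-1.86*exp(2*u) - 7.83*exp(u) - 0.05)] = (-19.4928*exp(u) - 41.0292)*exp(u)/(1.86*exp(2*u) + 7.83*exp(u) + 0.05)^2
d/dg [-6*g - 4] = -6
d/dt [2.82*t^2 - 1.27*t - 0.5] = 5.64*t - 1.27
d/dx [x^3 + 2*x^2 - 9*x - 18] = 3*x^2 + 4*x - 9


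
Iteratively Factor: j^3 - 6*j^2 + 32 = (j - 4)*(j^2 - 2*j - 8) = (j - 4)*(j + 2)*(j - 4)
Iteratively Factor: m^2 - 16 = (m - 4)*(m + 4)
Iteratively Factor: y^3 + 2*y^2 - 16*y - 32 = (y + 2)*(y^2 - 16) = (y - 4)*(y + 2)*(y + 4)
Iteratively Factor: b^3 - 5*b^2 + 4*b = (b)*(b^2 - 5*b + 4) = b*(b - 4)*(b - 1)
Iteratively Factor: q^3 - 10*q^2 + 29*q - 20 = (q - 1)*(q^2 - 9*q + 20) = (q - 5)*(q - 1)*(q - 4)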